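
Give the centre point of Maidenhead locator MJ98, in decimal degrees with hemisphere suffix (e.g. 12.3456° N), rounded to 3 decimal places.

8.500° N, 79.000° E

Field M=12, J=9: +12·20° lon, +9·10° lat → SW at lon 60°, lat 0°.
Square 9, 8: +9·2° lon, +8·1° lat → SW at lon 78°, lat 8°.
Cell spans 2° lon × 1° lat. Centre is SW corner plus half of each.
latitude 8.500° N, longitude 79.000° E.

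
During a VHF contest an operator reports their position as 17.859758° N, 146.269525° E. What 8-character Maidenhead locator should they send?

QK37du26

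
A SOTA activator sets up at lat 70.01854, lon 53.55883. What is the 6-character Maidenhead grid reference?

Shift to the Maidenhead origin (180°W, 90°S): lon 233.5588, lat 160.0185.
Field: 233.5588/20 → 11 → L, 160.0185/10 → 16 → Q; chars LQ.
Square: 13.5588/2 → 6, 0.0185/1 → 0; chars 60.
Subsquare: 1.5588/0.0833333 → 18 → s, 0.0185/0.0416667 → 0 → a; chars sa.

LQ60sa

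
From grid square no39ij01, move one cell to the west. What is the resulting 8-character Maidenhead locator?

NO39hj91

Longitude extended square 0; −1 → -1, wraps to 9, carry into subsquare.
Longitude subsquare i = 8; −1 → 7 = h.
The latitude characters are unchanged.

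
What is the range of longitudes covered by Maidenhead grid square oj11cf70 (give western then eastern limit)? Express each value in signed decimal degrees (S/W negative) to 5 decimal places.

102.22500, 102.23333

Field O=14, J=9: +14·20° lon, +9·10° lat → SW at lon 100°, lat 0°.
Square 1, 1: +1·2° lon, +1·1° lat → SW at lon 102°, lat 1°.
Subsquare c=2, f=5: +2·0.0833333° lon, +5·0.0416667° lat → SW at lon 102.167°, lat 1.20833°.
Extended square 7, 0: +7·0.00833333° lon, +0·0.00416667° lat → SW at lon 102.225°, lat 1.20833°.
Cell spans 0.00833333° lon × 0.00416667° lat.
west 102.22500, east 102.23333.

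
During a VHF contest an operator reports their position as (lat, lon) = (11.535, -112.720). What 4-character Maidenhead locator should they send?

DK31

Add 180° to longitude and 90° to latitude: 67.28, 101.53.
Field (20°×10°, letters A–R): 67.28/20 → 3 → D, 101.53/10 → 10 → K; chars DK.
Square (2°×1°, digits 0–9): 7.28/2 → 3, 1.53/1 → 1; chars 31.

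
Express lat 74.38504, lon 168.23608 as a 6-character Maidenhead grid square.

Shift to the Maidenhead origin (180°W, 90°S): lon 348.2361, lat 164.3850.
Field (20°×10°, letters A–R): 348.2361/20 → 17 → R, 164.3850/10 → 16 → Q; chars RQ.
Square (2°×1°, digits 0–9): 8.2361/2 → 4, 4.3850/1 → 4; chars 44.
Subsquare (5′×2.5′, letters a–x): 0.2361/0.0833333 → 2 → c, 0.3850/0.0416667 → 9 → j; chars cj.

RQ44cj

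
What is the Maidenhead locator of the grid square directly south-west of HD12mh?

HD12lg

Longitude subsquare m = 12; −1 → 11 = l.
Latitude subsquare h = 7; −1 → 6 = g.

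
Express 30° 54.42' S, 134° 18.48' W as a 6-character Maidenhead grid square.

CF29uc

Offset from 180°W / 90°S: lon 45.6920°, lat 59.0930°.
Field: lon ⌊45.6920/20⌋ = 2 → C; lat ⌊59.0930/10⌋ = 5 → F.
Square: lon ⌊5.6920/2⌋ = 2; lat ⌊9.0930/1⌋ = 9.
Subsquare: lon ⌊1.6920/0.0833333⌋ = 20 → u; lat ⌊0.0930/0.0416667⌋ = 2 → c.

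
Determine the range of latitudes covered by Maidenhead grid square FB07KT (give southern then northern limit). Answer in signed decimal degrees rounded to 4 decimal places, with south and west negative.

-72.2083, -72.1667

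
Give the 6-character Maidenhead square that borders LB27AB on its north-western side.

LB17xc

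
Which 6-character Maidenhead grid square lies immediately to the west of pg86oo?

Longitude subsquare o = 14; −1 → 13 = n.
The latitude characters are unchanged.

PG86no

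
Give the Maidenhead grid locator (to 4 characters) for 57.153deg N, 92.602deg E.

NO67

Add 180° to longitude and 90° to latitude: 272.60, 147.15.
Field: lon ⌊272.60/20⌋ = 13 → N; lat ⌊147.15/10⌋ = 14 → O.
Square: lon ⌊12.60/2⌋ = 6; lat ⌊7.15/1⌋ = 7.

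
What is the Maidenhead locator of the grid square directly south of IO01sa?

Latitude subsquare a = 0; −1 → -1, wraps to 23 = x, carry into square.
Latitude square 1; −1 → 0.
The longitude characters are unchanged.

IO00sx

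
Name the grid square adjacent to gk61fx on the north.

GK62fa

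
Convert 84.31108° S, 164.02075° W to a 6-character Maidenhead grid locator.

Offset from 180°W / 90°S: lon 15.9793°, lat 5.6889°.
Field (20°×10°, letters A–R): lon ⌊15.9793/20⌋ = 0 → A; lat ⌊5.6889/10⌋ = 0 → A.
Square (2°×1°, digits 0–9): lon ⌊15.9793/2⌋ = 7; lat ⌊5.6889/1⌋ = 5.
Subsquare (5′×2.5′, letters a–x): lon ⌊1.9793/0.0833333⌋ = 23 → x; lat ⌊0.6889/0.0416667⌋ = 16 → q.

AA75xq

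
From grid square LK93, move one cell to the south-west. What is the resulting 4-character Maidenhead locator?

LK82

Longitude square 9; −1 → 8.
Latitude square 3; −1 → 2.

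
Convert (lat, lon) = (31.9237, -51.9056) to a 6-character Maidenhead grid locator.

GM41bw

Add 180° to longitude and 90° to latitude: 128.0944, 121.9237.
Field: lon ⌊128.0944/20⌋ = 6 → G; lat ⌊121.9237/10⌋ = 12 → M.
Square: lon ⌊8.0944/2⌋ = 4; lat ⌊1.9237/1⌋ = 1.
Subsquare: lon ⌊0.0944/0.0833333⌋ = 1 → b; lat ⌊0.9237/0.0416667⌋ = 22 → w.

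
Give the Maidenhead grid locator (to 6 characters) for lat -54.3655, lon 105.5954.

OD25tp

Offset from 180°W / 90°S: lon 285.5954°, lat 35.6345°.
Field (20°×10°, letters A–R): 285.5954/20 → 14 → O, 35.6345/10 → 3 → D; chars OD.
Square (2°×1°, digits 0–9): 5.5954/2 → 2, 5.6345/1 → 5; chars 25.
Subsquare (5′×2.5′, letters a–x): 1.5954/0.0833333 → 19 → t, 0.6345/0.0416667 → 15 → p; chars tp.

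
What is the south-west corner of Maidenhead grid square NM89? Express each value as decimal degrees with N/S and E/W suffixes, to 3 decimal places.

39.000° N, 96.000° E

Field N=13, M=12: +13·20° lon, +12·10° lat → SW at lon 80°, lat 30°.
Square 8, 9: +8·2° lon, +9·1° lat → SW at lon 96°, lat 39°.
latitude 39.000° N, longitude 96.000° E.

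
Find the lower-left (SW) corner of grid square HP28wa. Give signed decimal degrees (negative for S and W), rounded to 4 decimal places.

Field H=7, P=15: +7·20° lon, +15·10° lat → SW at lon -40°, lat 60°.
Square 2, 8: +2·2° lon, +8·1° lat → SW at lon -36°, lat 68°.
Subsquare w=22, a=0: +22·0.0833333° lon, +0·0.0416667° lat → SW at lon -34.1667°, lat 68°.
latitude 68.0000, longitude -34.1667.

68.0000, -34.1667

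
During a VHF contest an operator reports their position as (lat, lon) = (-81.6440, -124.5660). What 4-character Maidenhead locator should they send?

Add 180° to longitude and 90° to latitude: 55.43, 8.36.
Field: 55.43/20 → 2 → C, 8.36/10 → 0 → A; chars CA.
Square: 15.43/2 → 7, 8.36/1 → 8; chars 78.

CA78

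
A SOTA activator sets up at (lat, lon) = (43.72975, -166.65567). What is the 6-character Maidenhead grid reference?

Offset from 180°W / 90°S: lon 13.3443°, lat 133.7297°.
Field: 13.3443/20 → 0 → A, 133.7297/10 → 13 → N; chars AN.
Square: 13.3443/2 → 6, 3.7297/1 → 3; chars 63.
Subsquare: 1.3443/0.0833333 → 16 → q, 0.7297/0.0416667 → 17 → r; chars qr.

AN63qr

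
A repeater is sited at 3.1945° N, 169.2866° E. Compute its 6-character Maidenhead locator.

RJ43pe

Offset from 180°W / 90°S: lon 349.2866°, lat 93.1945°.
Field: lon ⌊349.2866/20⌋ = 17 → R; lat ⌊93.1945/10⌋ = 9 → J.
Square: lon ⌊9.2866/2⌋ = 4; lat ⌊3.1945/1⌋ = 3.
Subsquare: lon ⌊1.2866/0.0833333⌋ = 15 → p; lat ⌊0.1945/0.0416667⌋ = 4 → e.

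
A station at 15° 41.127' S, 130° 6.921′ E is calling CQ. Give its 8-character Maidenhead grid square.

PH54bh35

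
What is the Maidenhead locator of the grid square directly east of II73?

II83

Longitude square 7; +1 → 8.
The latitude characters are unchanged.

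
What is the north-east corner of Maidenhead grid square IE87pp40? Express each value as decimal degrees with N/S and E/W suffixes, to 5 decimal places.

Field I=8, E=4: +8·20° lon, +4·10° lat → SW at lon -20°, lat -50°.
Square 8, 7: +8·2° lon, +7·1° lat → SW at lon -4°, lat -43°.
Subsquare p=15, p=15: +15·0.0833333° lon, +15·0.0416667° lat → SW at lon -2.75°, lat -42.375°.
Extended square 4, 0: +4·0.00833333° lon, +0·0.00416667° lat → SW at lon -2.71667°, lat -42.375°.
Cell spans 0.00833333° lon × 0.00416667° lat. NE corner is SW corner plus one full cell.
latitude 42.37083° S, longitude 2.70833° W.

42.37083° S, 2.70833° W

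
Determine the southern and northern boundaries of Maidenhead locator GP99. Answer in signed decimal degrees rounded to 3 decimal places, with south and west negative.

Field G=6, P=15: +6·20° lon, +15·10° lat → SW at lon -60°, lat 60°.
Square 9, 9: +9·2° lon, +9·1° lat → SW at lon -42°, lat 69°.
Cell spans 2° lon × 1° lat.
south 69.000, north 70.000.

69.000, 70.000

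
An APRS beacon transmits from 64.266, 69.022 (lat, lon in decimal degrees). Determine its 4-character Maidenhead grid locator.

Add 180° to longitude and 90° to latitude: 249.02, 154.27.
Field: 249.02/20 → 12 → M, 154.27/10 → 15 → P; chars MP.
Square: 9.02/2 → 4, 4.27/1 → 4; chars 44.

MP44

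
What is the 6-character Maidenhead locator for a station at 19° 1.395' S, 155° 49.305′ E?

QH70vx

Offset from 180°W / 90°S: lon 335.8218°, lat 70.9767°.
Field: 335.8218/20 → 16 → Q, 70.9767/10 → 7 → H; chars QH.
Square: 15.8218/2 → 7, 0.9767/1 → 0; chars 70.
Subsquare: 1.8218/0.0833333 → 21 → v, 0.9767/0.0416667 → 23 → x; chars vx.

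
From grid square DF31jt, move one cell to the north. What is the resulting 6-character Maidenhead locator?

DF31ju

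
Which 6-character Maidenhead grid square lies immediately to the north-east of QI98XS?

RI08at

Longitude subsquare x = 23; +1 → 24, wraps to 0 = a, carry into square.
Longitude square 9; +1 → 10, wraps to 0, carry into field.
Longitude field Q = 16; +1 → 17 = R.
Latitude subsquare s = 18; +1 → 19 = t.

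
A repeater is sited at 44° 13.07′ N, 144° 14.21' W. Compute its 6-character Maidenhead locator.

BN74vf

Add 180° to longitude and 90° to latitude: 35.7632, 134.2178.
Field (20°×10°, letters A–R): 35.7632/20 → 1 → B, 134.2178/10 → 13 → N; chars BN.
Square (2°×1°, digits 0–9): 15.7632/2 → 7, 4.2178/1 → 4; chars 74.
Subsquare (5′×2.5′, letters a–x): 1.7632/0.0833333 → 21 → v, 0.2178/0.0416667 → 5 → f; chars vf.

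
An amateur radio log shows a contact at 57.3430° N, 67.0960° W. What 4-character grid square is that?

FO67

Add 180° to longitude and 90° to latitude: 112.90, 147.34.
Field (20°×10°, letters A–R): 112.90/20 → 5 → F, 147.34/10 → 14 → O; chars FO.
Square (2°×1°, digits 0–9): 12.90/2 → 6, 7.34/1 → 7; chars 67.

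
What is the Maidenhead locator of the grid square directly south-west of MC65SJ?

MC65ri

Longitude subsquare s = 18; −1 → 17 = r.
Latitude subsquare j = 9; −1 → 8 = i.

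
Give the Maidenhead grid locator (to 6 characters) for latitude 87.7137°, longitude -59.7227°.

GR07dr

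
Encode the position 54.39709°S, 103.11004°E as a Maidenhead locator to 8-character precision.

OD15no34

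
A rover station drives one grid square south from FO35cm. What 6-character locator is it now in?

FO35cl

Latitude subsquare m = 12; −1 → 11 = l.
The longitude characters are unchanged.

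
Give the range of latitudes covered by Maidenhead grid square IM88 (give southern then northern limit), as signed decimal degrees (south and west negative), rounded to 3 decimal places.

Field I=8, M=12: +8·20° lon, +12·10° lat → SW at lon -20°, lat 30°.
Square 8, 8: +8·2° lon, +8·1° lat → SW at lon -4°, lat 38°.
Cell spans 2° lon × 1° lat.
south 38.000, north 39.000.

38.000, 39.000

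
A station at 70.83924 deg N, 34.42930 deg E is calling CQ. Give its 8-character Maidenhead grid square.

Shift to the Maidenhead origin (180°W, 90°S): lon 214.42930, lat 160.83924.
Field (20°×10°, letters A–R): 214.42930/20 → 10 → K, 160.83924/10 → 16 → Q; chars KQ.
Square (2°×1°, digits 0–9): 14.42930/2 → 7, 0.83924/1 → 0; chars 70.
Subsquare (5′×2.5′, letters a–x): 0.42930/0.0833333 → 5 → f, 0.83924/0.0416667 → 20 → u; chars fu.
Extended square (30″×15″, digits 0–9): 0.01263/0.00833333 → 1, 0.00591/0.00416667 → 1; chars 11.

KQ70fu11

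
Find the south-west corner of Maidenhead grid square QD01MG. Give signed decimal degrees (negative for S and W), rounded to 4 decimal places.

-58.7500, 141.0000

Field Q=16, D=3: +16·20° lon, +3·10° lat → SW at lon 140°, lat -60°.
Square 0, 1: +0·2° lon, +1·1° lat → SW at lon 140°, lat -59°.
Subsquare m=12, g=6: +12·0.0833333° lon, +6·0.0416667° lat → SW at lon 141°, lat -58.75°.
latitude -58.7500, longitude 141.0000.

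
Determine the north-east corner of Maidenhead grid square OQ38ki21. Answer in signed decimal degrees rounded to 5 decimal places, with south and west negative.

Field O=14, Q=16: +14·20° lon, +16·10° lat → SW at lon 100°, lat 70°.
Square 3, 8: +3·2° lon, +8·1° lat → SW at lon 106°, lat 78°.
Subsquare k=10, i=8: +10·0.0833333° lon, +8·0.0416667° lat → SW at lon 106.833°, lat 78.3333°.
Extended square 2, 1: +2·0.00833333° lon, +1·0.00416667° lat → SW at lon 106.85°, lat 78.3375°.
Cell spans 0.00833333° lon × 0.00416667° lat. NE corner is SW corner plus one full cell.
latitude 78.34167, longitude 106.85833.

78.34167, 106.85833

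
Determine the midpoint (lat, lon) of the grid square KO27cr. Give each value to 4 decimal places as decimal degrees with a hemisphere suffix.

57.7292° N, 24.2083° E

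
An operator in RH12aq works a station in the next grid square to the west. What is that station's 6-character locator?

Longitude subsquare a = 0; −1 → -1, wraps to 23 = x, carry into square.
Longitude square 1; −1 → 0.
The latitude characters are unchanged.

RH02xq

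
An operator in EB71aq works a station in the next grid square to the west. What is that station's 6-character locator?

EB61xq

Longitude subsquare a = 0; −1 → -1, wraps to 23 = x, carry into square.
Longitude square 7; −1 → 6.
The latitude characters are unchanged.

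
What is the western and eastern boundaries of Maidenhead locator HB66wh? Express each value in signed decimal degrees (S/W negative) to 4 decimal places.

-26.1667, -26.0833

Field H=7, B=1: +7·20° lon, +1·10° lat → SW at lon -40°, lat -80°.
Square 6, 6: +6·2° lon, +6·1° lat → SW at lon -28°, lat -74°.
Subsquare w=22, h=7: +22·0.0833333° lon, +7·0.0416667° lat → SW at lon -26.1667°, lat -73.7083°.
Cell spans 0.0833333° lon × 0.0416667° lat.
west -26.1667, east -26.0833.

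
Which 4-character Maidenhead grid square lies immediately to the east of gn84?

Longitude square 8; +1 → 9.
The latitude characters are unchanged.

GN94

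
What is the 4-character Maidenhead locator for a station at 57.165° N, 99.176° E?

Offset from 180°W / 90°S: lon 279.18°, lat 147.16°.
Field: lon ⌊279.18/20⌋ = 13 → N; lat ⌊147.16/10⌋ = 14 → O.
Square: lon ⌊19.18/2⌋ = 9; lat ⌊7.16/1⌋ = 7.

NO97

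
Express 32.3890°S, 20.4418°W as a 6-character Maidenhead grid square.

HF97so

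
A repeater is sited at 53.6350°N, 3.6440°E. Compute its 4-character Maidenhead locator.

Shift to the Maidenhead origin (180°W, 90°S): lon 183.64, lat 143.63.
Field: 183.64/20 → 9 → J, 143.63/10 → 14 → O; chars JO.
Square: 3.64/2 → 1, 3.63/1 → 3; chars 13.

JO13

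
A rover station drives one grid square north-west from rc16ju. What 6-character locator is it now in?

Longitude subsquare j = 9; −1 → 8 = i.
Latitude subsquare u = 20; +1 → 21 = v.

RC16iv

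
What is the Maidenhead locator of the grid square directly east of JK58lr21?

Longitude extended square 2; +1 → 3.
The latitude characters are unchanged.

JK58lr31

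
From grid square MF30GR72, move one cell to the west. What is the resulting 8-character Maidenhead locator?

MF30gr62

Longitude extended square 7; −1 → 6.
The latitude characters are unchanged.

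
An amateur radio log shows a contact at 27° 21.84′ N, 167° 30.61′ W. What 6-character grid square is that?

AL67fi

Offset from 180°W / 90°S: lon 12.4898°, lat 117.3640°.
Field: lon ⌊12.4898/20⌋ = 0 → A; lat ⌊117.3640/10⌋ = 11 → L.
Square: lon ⌊12.4898/2⌋ = 6; lat ⌊7.3640/1⌋ = 7.
Subsquare: lon ⌊0.4898/0.0833333⌋ = 5 → f; lat ⌊0.3640/0.0416667⌋ = 8 → i.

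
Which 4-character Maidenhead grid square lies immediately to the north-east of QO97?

RO08

Longitude square 9; +1 → 10, wraps to 0, carry into field.
Longitude field Q = 16; +1 → 17 = R.
Latitude square 7; +1 → 8.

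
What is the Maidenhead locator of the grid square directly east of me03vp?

ME03wp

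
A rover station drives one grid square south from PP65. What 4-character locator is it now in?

PP64

Latitude square 5; −1 → 4.
The longitude characters are unchanged.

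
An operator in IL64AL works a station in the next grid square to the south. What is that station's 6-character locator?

IL64ak

Latitude subsquare l = 11; −1 → 10 = k.
The longitude characters are unchanged.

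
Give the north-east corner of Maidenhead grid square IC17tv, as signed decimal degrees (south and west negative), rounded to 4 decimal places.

-62.0833, -16.3333

Field I=8, C=2: +8·20° lon, +2·10° lat → SW at lon -20°, lat -70°.
Square 1, 7: +1·2° lon, +7·1° lat → SW at lon -18°, lat -63°.
Subsquare t=19, v=21: +19·0.0833333° lon, +21·0.0416667° lat → SW at lon -16.4167°, lat -62.125°.
Cell spans 0.0833333° lon × 0.0416667° lat. NE corner is SW corner plus one full cell.
latitude -62.0833, longitude -16.3333.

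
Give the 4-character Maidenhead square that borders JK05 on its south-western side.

IK94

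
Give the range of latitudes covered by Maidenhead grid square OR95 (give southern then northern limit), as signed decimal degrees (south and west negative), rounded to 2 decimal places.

Field O=14, R=17: +14·20° lon, +17·10° lat → SW at lon 100°, lat 80°.
Square 9, 5: +9·2° lon, +5·1° lat → SW at lon 118°, lat 85°.
Cell spans 2° lon × 1° lat.
south 85.00, north 86.00.

85.00, 86.00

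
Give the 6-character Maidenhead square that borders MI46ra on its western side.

MI46qa

Longitude subsquare r = 17; −1 → 16 = q.
The latitude characters are unchanged.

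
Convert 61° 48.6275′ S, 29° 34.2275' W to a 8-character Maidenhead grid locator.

HC58fe15

Offset from 180°W / 90°S: lon 150.42954°, lat 28.18954°.
Field (20°×10°, letters A–R): 150.42954/20 → 7 → H, 28.18954/10 → 2 → C; chars HC.
Square (2°×1°, digits 0–9): 10.42954/2 → 5, 8.18954/1 → 8; chars 58.
Subsquare (5′×2.5′, letters a–x): 0.42954/0.0833333 → 5 → f, 0.18954/0.0416667 → 4 → e; chars fe.
Extended square (30″×15″, digits 0–9): 0.01287/0.00833333 → 1, 0.02287/0.00416667 → 5; chars 15.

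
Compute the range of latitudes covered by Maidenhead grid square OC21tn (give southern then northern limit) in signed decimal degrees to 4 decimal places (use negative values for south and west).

-68.4583, -68.4167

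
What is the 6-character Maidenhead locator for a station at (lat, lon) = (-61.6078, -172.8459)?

AC38nj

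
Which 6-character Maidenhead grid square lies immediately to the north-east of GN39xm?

GN49an

Longitude subsquare x = 23; +1 → 24, wraps to 0 = a, carry into square.
Longitude square 3; +1 → 4.
Latitude subsquare m = 12; +1 → 13 = n.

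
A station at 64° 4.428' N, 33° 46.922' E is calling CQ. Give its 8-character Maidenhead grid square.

KP64vb37

Add 180° to longitude and 90° to latitude: 213.78203, 154.07380.
Field: 213.78203/20 → 10 → K, 154.07380/10 → 15 → P; chars KP.
Square: 13.78203/2 → 6, 4.07380/1 → 4; chars 64.
Subsquare: 1.78203/0.0833333 → 21 → v, 0.07380/0.0416667 → 1 → b; chars vb.
Extended square: 0.03203/0.00833333 → 3, 0.03213/0.00416667 → 7; chars 37.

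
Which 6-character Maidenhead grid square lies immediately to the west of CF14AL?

CF04xl

Longitude subsquare a = 0; −1 → -1, wraps to 23 = x, carry into square.
Longitude square 1; −1 → 0.
The latitude characters are unchanged.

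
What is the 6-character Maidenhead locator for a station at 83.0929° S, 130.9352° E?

Offset from 180°W / 90°S: lon 310.9352°, lat 6.9071°.
Field: 310.9352/20 → 15 → P, 6.9071/10 → 0 → A; chars PA.
Square: 10.9352/2 → 5, 6.9071/1 → 6; chars 56.
Subsquare: 0.9352/0.0833333 → 11 → l, 0.9071/0.0416667 → 21 → v; chars lv.

PA56lv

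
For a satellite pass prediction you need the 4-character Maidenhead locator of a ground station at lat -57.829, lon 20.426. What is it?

KD02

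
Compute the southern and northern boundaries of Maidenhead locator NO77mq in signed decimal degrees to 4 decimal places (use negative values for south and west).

57.6667, 57.7083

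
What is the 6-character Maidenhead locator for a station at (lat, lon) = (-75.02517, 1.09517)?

JB04nx

Offset from 180°W / 90°S: lon 181.0952°, lat 14.9748°.
Field: lon ⌊181.0952/20⌋ = 9 → J; lat ⌊14.9748/10⌋ = 1 → B.
Square: lon ⌊1.0952/2⌋ = 0; lat ⌊4.9748/1⌋ = 4.
Subsquare: lon ⌊1.0952/0.0833333⌋ = 13 → n; lat ⌊0.9748/0.0416667⌋ = 23 → x.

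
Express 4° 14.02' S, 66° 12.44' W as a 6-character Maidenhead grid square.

FI65vs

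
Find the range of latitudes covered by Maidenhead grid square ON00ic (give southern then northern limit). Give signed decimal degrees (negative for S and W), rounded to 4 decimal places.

Field O=14, N=13: +14·20° lon, +13·10° lat → SW at lon 100°, lat 40°.
Square 0, 0: +0·2° lon, +0·1° lat → SW at lon 100°, lat 40°.
Subsquare i=8, c=2: +8·0.0833333° lon, +2·0.0416667° lat → SW at lon 100.667°, lat 40.0833°.
Cell spans 0.0833333° lon × 0.0416667° lat.
south 40.0833, north 40.1250.

40.0833, 40.1250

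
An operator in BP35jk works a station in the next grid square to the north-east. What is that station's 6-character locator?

Longitude subsquare j = 9; +1 → 10 = k.
Latitude subsquare k = 10; +1 → 11 = l.

BP35kl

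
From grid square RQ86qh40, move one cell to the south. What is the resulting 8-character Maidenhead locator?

RQ86qg49

Latitude extended square 0; −1 → -1, wraps to 9, carry into subsquare.
Latitude subsquare h = 7; −1 → 6 = g.
The longitude characters are unchanged.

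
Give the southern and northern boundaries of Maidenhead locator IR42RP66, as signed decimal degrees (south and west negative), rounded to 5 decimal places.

82.65000, 82.65417

Field I=8, R=17: +8·20° lon, +17·10° lat → SW at lon -20°, lat 80°.
Square 4, 2: +4·2° lon, +2·1° lat → SW at lon -12°, lat 82°.
Subsquare r=17, p=15: +17·0.0833333° lon, +15·0.0416667° lat → SW at lon -10.5833°, lat 82.625°.
Extended square 6, 6: +6·0.00833333° lon, +6·0.00416667° lat → SW at lon -10.5333°, lat 82.65°.
Cell spans 0.00833333° lon × 0.00416667° lat.
south 82.65000, north 82.65417.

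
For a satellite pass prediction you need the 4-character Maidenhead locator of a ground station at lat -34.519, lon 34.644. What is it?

KF75

Add 180° to longitude and 90° to latitude: 214.64, 55.48.
Field (20°×10°, letters A–R): 214.64/20 → 10 → K, 55.48/10 → 5 → F; chars KF.
Square (2°×1°, digits 0–9): 14.64/2 → 7, 5.48/1 → 5; chars 75.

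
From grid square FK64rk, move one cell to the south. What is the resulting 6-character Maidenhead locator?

FK64rj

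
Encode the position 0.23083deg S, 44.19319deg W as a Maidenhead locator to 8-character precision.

GI79vs64

Add 180° to longitude and 90° to latitude: 135.80681, 89.76917.
Field (20°×10°, letters A–R): lon ⌊135.80681/20⌋ = 6 → G; lat ⌊89.76917/10⌋ = 8 → I.
Square (2°×1°, digits 0–9): lon ⌊15.80681/2⌋ = 7; lat ⌊9.76917/1⌋ = 9.
Subsquare (5′×2.5′, letters a–x): lon ⌊1.80681/0.0833333⌋ = 21 → v; lat ⌊0.76917/0.0416667⌋ = 18 → s.
Extended square (30″×15″, digits 0–9): lon ⌊0.05681/0.00833333⌋ = 6; lat ⌊0.01917/0.00416667⌋ = 4.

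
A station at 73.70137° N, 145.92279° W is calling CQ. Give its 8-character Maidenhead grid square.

BQ73aq98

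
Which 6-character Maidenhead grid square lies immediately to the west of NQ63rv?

NQ63qv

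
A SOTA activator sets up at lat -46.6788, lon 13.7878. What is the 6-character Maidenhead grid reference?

Offset from 180°W / 90°S: lon 193.7878°, lat 43.3212°.
Field: lon ⌊193.7878/20⌋ = 9 → J; lat ⌊43.3212/10⌋ = 4 → E.
Square: lon ⌊13.7878/2⌋ = 6; lat ⌊3.3212/1⌋ = 3.
Subsquare: lon ⌊1.7878/0.0833333⌋ = 21 → v; lat ⌊0.3212/0.0416667⌋ = 7 → h.

JE63vh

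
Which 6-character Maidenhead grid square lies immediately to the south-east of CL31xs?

CL41ar

Longitude subsquare x = 23; +1 → 24, wraps to 0 = a, carry into square.
Longitude square 3; +1 → 4.
Latitude subsquare s = 18; −1 → 17 = r.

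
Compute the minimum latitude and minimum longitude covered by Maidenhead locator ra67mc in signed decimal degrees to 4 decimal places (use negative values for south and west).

-82.9167, 173.0000

Field R=17, A=0: +17·20° lon, +0·10° lat → SW at lon 160°, lat -90°.
Square 6, 7: +6·2° lon, +7·1° lat → SW at lon 172°, lat -83°.
Subsquare m=12, c=2: +12·0.0833333° lon, +2·0.0416667° lat → SW at lon 173°, lat -82.9167°.
latitude -82.9167, longitude 173.0000.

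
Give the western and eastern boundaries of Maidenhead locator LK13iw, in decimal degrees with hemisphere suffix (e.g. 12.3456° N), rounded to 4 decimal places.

42.6667° E, 42.7500° E

Field L=11, K=10: +11·20° lon, +10·10° lat → SW at lon 40°, lat 10°.
Square 1, 3: +1·2° lon, +3·1° lat → SW at lon 42°, lat 13°.
Subsquare i=8, w=22: +8·0.0833333° lon, +22·0.0416667° lat → SW at lon 42.6667°, lat 13.9167°.
Cell spans 0.0833333° lon × 0.0416667° lat.
west 42.6667° E, east 42.7500° E.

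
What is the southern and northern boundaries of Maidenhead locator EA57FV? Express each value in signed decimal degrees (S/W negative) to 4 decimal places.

Field E=4, A=0: +4·20° lon, +0·10° lat → SW at lon -100°, lat -90°.
Square 5, 7: +5·2° lon, +7·1° lat → SW at lon -90°, lat -83°.
Subsquare f=5, v=21: +5·0.0833333° lon, +21·0.0416667° lat → SW at lon -89.5833°, lat -82.125°.
Cell spans 0.0833333° lon × 0.0416667° lat.
south -82.1250, north -82.0833.

-82.1250, -82.0833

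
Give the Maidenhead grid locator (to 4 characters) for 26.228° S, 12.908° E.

JG63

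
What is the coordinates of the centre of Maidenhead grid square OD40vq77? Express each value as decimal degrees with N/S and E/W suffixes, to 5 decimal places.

Field O=14, D=3: +14·20° lon, +3·10° lat → SW at lon 100°, lat -60°.
Square 4, 0: +4·2° lon, +0·1° lat → SW at lon 108°, lat -60°.
Subsquare v=21, q=16: +21·0.0833333° lon, +16·0.0416667° lat → SW at lon 109.75°, lat -59.3333°.
Extended square 7, 7: +7·0.00833333° lon, +7·0.00416667° lat → SW at lon 109.808°, lat -59.3042°.
Cell spans 0.00833333° lon × 0.00416667° lat. Centre is SW corner plus half of each.
latitude 59.30208° S, longitude 109.81250° E.

59.30208° S, 109.81250° E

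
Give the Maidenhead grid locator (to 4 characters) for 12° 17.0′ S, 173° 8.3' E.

RH67

Shift to the Maidenhead origin (180°W, 90°S): lon 353.14, lat 77.72.
Field: lon ⌊353.14/20⌋ = 17 → R; lat ⌊77.72/10⌋ = 7 → H.
Square: lon ⌊13.14/2⌋ = 6; lat ⌊7.72/1⌋ = 7.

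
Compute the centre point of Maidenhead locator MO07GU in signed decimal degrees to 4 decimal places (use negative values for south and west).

Field M=12, O=14: +12·20° lon, +14·10° lat → SW at lon 60°, lat 50°.
Square 0, 7: +0·2° lon, +7·1° lat → SW at lon 60°, lat 57°.
Subsquare g=6, u=20: +6·0.0833333° lon, +20·0.0416667° lat → SW at lon 60.5°, lat 57.8333°.
Cell spans 0.0833333° lon × 0.0416667° lat. Centre is SW corner plus half of each.
latitude 57.8542, longitude 60.5417.

57.8542, 60.5417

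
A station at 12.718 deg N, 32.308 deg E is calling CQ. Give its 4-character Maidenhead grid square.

KK62

Shift to the Maidenhead origin (180°W, 90°S): lon 212.31, lat 102.72.
Field: 212.31/20 → 10 → K, 102.72/10 → 10 → K; chars KK.
Square: 12.31/2 → 6, 2.72/1 → 2; chars 62.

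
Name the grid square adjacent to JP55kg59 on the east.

JP55kg69

Longitude extended square 5; +1 → 6.
The latitude characters are unchanged.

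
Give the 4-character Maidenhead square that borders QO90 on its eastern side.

RO00

Longitude square 9; +1 → 10, wraps to 0, carry into field.
Longitude field Q = 16; +1 → 17 = R.
The latitude characters are unchanged.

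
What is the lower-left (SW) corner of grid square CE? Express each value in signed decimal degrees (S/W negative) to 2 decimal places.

-50.00, -140.00

Field C=2, E=4: +2·20° lon, +4·10° lat → SW at lon -140°, lat -50°.
latitude -50.00, longitude -140.00.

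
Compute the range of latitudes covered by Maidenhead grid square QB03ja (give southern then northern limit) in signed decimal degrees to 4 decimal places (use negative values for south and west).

Field Q=16, B=1: +16·20° lon, +1·10° lat → SW at lon 140°, lat -80°.
Square 0, 3: +0·2° lon, +3·1° lat → SW at lon 140°, lat -77°.
Subsquare j=9, a=0: +9·0.0833333° lon, +0·0.0416667° lat → SW at lon 140.75°, lat -77°.
Cell spans 0.0833333° lon × 0.0416667° lat.
south -77.0000, north -76.9583.

-77.0000, -76.9583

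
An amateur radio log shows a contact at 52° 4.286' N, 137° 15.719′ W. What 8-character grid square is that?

CO12ib87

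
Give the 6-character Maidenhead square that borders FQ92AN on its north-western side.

FQ82xo

Longitude subsquare a = 0; −1 → -1, wraps to 23 = x, carry into square.
Longitude square 9; −1 → 8.
Latitude subsquare n = 13; +1 → 14 = o.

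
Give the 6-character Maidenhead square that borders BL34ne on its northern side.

BL34nf

Latitude subsquare e = 4; +1 → 5 = f.
The longitude characters are unchanged.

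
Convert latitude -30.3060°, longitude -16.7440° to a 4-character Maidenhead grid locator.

IF19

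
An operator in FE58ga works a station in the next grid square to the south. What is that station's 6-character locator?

Latitude subsquare a = 0; −1 → -1, wraps to 23 = x, carry into square.
Latitude square 8; −1 → 7.
The longitude characters are unchanged.

FE57gx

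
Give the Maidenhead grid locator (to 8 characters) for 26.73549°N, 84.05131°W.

EL76xr36

Offset from 180°W / 90°S: lon 95.94869°, lat 116.73549°.
Field (20°×10°, letters A–R): 95.94869/20 → 4 → E, 116.73549/10 → 11 → L; chars EL.
Square (2°×1°, digits 0–9): 15.94869/2 → 7, 6.73549/1 → 6; chars 76.
Subsquare (5′×2.5′, letters a–x): 1.94869/0.0833333 → 23 → x, 0.73549/0.0416667 → 17 → r; chars xr.
Extended square (30″×15″, digits 0–9): 0.03202/0.00833333 → 3, 0.02716/0.00416667 → 6; chars 36.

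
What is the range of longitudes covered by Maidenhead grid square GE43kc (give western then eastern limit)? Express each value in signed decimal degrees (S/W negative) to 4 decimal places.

Field G=6, E=4: +6·20° lon, +4·10° lat → SW at lon -60°, lat -50°.
Square 4, 3: +4·2° lon, +3·1° lat → SW at lon -52°, lat -47°.
Subsquare k=10, c=2: +10·0.0833333° lon, +2·0.0416667° lat → SW at lon -51.1667°, lat -46.9167°.
Cell spans 0.0833333° lon × 0.0416667° lat.
west -51.1667, east -51.0833.

-51.1667, -51.0833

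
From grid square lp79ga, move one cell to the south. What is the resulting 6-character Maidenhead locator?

LP78gx

Latitude subsquare a = 0; −1 → -1, wraps to 23 = x, carry into square.
Latitude square 9; −1 → 8.
The longitude characters are unchanged.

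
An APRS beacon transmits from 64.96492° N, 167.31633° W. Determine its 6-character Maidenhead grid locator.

AP64ix

Shift to the Maidenhead origin (180°W, 90°S): lon 12.6837, lat 154.9649.
Field: lon ⌊12.6837/20⌋ = 0 → A; lat ⌊154.9649/10⌋ = 15 → P.
Square: lon ⌊12.6837/2⌋ = 6; lat ⌊4.9649/1⌋ = 4.
Subsquare: lon ⌊0.6837/0.0833333⌋ = 8 → i; lat ⌊0.9649/0.0416667⌋ = 23 → x.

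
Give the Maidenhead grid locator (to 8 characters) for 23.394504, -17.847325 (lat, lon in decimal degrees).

Offset from 180°W / 90°S: lon 162.15267°, lat 113.39450°.
Field (20°×10°, letters A–R): 162.15267/20 → 8 → I, 113.39450/10 → 11 → L; chars IL.
Square (2°×1°, digits 0–9): 2.15267/2 → 1, 3.39450/1 → 3; chars 13.
Subsquare (5′×2.5′, letters a–x): 0.15267/0.0833333 → 1 → b, 0.39450/0.0416667 → 9 → j; chars bj.
Extended square (30″×15″, digits 0–9): 0.06934/0.00833333 → 8, 0.01950/0.00416667 → 4; chars 84.

IL13bj84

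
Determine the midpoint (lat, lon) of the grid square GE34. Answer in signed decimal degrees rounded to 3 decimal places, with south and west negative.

-45.500, -53.000

Field G=6, E=4: +6·20° lon, +4·10° lat → SW at lon -60°, lat -50°.
Square 3, 4: +3·2° lon, +4·1° lat → SW at lon -54°, lat -46°.
Cell spans 2° lon × 1° lat. Centre is SW corner plus half of each.
latitude -45.500, longitude -53.000.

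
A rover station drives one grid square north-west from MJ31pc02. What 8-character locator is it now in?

MJ31oc93

Longitude extended square 0; −1 → -1, wraps to 9, carry into subsquare.
Longitude subsquare p = 15; −1 → 14 = o.
Latitude extended square 2; +1 → 3.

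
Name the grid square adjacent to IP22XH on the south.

IP22xg

Latitude subsquare h = 7; −1 → 6 = g.
The longitude characters are unchanged.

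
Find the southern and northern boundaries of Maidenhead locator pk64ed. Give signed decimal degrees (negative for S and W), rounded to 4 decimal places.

14.1250, 14.1667

Field P=15, K=10: +15·20° lon, +10·10° lat → SW at lon 120°, lat 10°.
Square 6, 4: +6·2° lon, +4·1° lat → SW at lon 132°, lat 14°.
Subsquare e=4, d=3: +4·0.0833333° lon, +3·0.0416667° lat → SW at lon 132.333°, lat 14.125°.
Cell spans 0.0833333° lon × 0.0416667° lat.
south 14.1250, north 14.1667.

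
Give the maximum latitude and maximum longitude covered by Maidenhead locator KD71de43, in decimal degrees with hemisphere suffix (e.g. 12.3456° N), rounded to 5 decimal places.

58.81667° S, 34.29167° E

Field K=10, D=3: +10·20° lon, +3·10° lat → SW at lon 20°, lat -60°.
Square 7, 1: +7·2° lon, +1·1° lat → SW at lon 34°, lat -59°.
Subsquare d=3, e=4: +3·0.0833333° lon, +4·0.0416667° lat → SW at lon 34.25°, lat -58.8333°.
Extended square 4, 3: +4·0.00833333° lon, +3·0.00416667° lat → SW at lon 34.2833°, lat -58.8208°.
Cell spans 0.00833333° lon × 0.00416667° lat. NE corner is SW corner plus one full cell.
latitude 58.81667° S, longitude 34.29167° E.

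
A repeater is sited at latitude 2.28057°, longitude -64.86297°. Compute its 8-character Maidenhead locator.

Add 180° to longitude and 90° to latitude: 115.13703, 92.28057.
Field: 115.13703/20 → 5 → F, 92.28057/10 → 9 → J; chars FJ.
Square: 15.13703/2 → 7, 2.28057/1 → 2; chars 72.
Subsquare: 1.13703/0.0833333 → 13 → n, 0.28057/0.0416667 → 6 → g; chars ng.
Extended square: 0.05370/0.00833333 → 6, 0.03057/0.00416667 → 7; chars 67.

FJ72ng67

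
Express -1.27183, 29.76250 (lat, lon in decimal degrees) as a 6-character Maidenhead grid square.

Offset from 180°W / 90°S: lon 209.7625°, lat 88.7282°.
Field (20°×10°, letters A–R): 209.7625/20 → 10 → K, 88.7282/10 → 8 → I; chars KI.
Square (2°×1°, digits 0–9): 9.7625/2 → 4, 8.7282/1 → 8; chars 48.
Subsquare (5′×2.5′, letters a–x): 1.7625/0.0833333 → 21 → v, 0.7282/0.0416667 → 17 → r; chars vr.

KI48vr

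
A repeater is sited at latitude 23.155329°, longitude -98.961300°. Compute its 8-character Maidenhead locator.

EL03md47

Offset from 180°W / 90°S: lon 81.03870°, lat 113.15533°.
Field: lon ⌊81.03870/20⌋ = 4 → E; lat ⌊113.15533/10⌋ = 11 → L.
Square: lon ⌊1.03870/2⌋ = 0; lat ⌊3.15533/1⌋ = 3.
Subsquare: lon ⌊1.03870/0.0833333⌋ = 12 → m; lat ⌊0.15533/0.0416667⌋ = 3 → d.
Extended square: lon ⌊0.03870/0.00833333⌋ = 4; lat ⌊0.03033/0.00416667⌋ = 7.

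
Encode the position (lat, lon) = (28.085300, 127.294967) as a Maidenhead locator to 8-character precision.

PL38pc50

Offset from 180°W / 90°S: lon 307.29497°, lat 118.08530°.
Field (20°×10°, letters A–R): lon ⌊307.29497/20⌋ = 15 → P; lat ⌊118.08530/10⌋ = 11 → L.
Square (2°×1°, digits 0–9): lon ⌊7.29497/2⌋ = 3; lat ⌊8.08530/1⌋ = 8.
Subsquare (5′×2.5′, letters a–x): lon ⌊1.29497/0.0833333⌋ = 15 → p; lat ⌊0.08530/0.0416667⌋ = 2 → c.
Extended square (30″×15″, digits 0–9): lon ⌊0.04497/0.00833333⌋ = 5; lat ⌊0.00197/0.00416667⌋ = 0.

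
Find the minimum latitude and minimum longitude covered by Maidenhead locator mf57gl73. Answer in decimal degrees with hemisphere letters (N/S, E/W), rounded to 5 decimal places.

32.52917° S, 70.55833° E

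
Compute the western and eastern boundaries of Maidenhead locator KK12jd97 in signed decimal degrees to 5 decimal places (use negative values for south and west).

Field K=10, K=10: +10·20° lon, +10·10° lat → SW at lon 20°, lat 10°.
Square 1, 2: +1·2° lon, +2·1° lat → SW at lon 22°, lat 12°.
Subsquare j=9, d=3: +9·0.0833333° lon, +3·0.0416667° lat → SW at lon 22.75°, lat 12.125°.
Extended square 9, 7: +9·0.00833333° lon, +7·0.00416667° lat → SW at lon 22.825°, lat 12.1542°.
Cell spans 0.00833333° lon × 0.00416667° lat.
west 22.82500, east 22.83333.

22.82500, 22.83333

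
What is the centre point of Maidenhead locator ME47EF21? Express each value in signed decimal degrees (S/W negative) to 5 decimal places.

-42.78542, 68.35417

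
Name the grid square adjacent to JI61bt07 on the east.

JI61bt17

Longitude extended square 0; +1 → 1.
The latitude characters are unchanged.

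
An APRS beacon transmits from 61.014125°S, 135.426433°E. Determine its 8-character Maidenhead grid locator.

Shift to the Maidenhead origin (180°W, 90°S): lon 315.42643, lat 28.98588.
Field: lon ⌊315.42643/20⌋ = 15 → P; lat ⌊28.98588/10⌋ = 2 → C.
Square: lon ⌊15.42643/2⌋ = 7; lat ⌊8.98588/1⌋ = 8.
Subsquare: lon ⌊1.42643/0.0833333⌋ = 17 → r; lat ⌊0.98588/0.0416667⌋ = 23 → x.
Extended square: lon ⌊0.00977/0.00833333⌋ = 1; lat ⌊0.02754/0.00416667⌋ = 6.

PC78rx16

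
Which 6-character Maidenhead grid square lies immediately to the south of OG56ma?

OG55mx

Latitude subsquare a = 0; −1 → -1, wraps to 23 = x, carry into square.
Latitude square 6; −1 → 5.
The longitude characters are unchanged.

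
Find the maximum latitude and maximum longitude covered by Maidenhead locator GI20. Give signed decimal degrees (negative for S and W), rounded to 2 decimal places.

Field G=6, I=8: +6·20° lon, +8·10° lat → SW at lon -60°, lat -10°.
Square 2, 0: +2·2° lon, +0·1° lat → SW at lon -56°, lat -10°.
Cell spans 2° lon × 1° lat. NE corner is SW corner plus one full cell.
latitude -9.00, longitude -54.00.

-9.00, -54.00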